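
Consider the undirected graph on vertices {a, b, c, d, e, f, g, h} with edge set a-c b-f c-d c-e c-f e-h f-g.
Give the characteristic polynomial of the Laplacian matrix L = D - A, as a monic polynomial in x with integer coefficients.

x^8 - 14x^7 + 74x^6 - 190x^5 + 255x^4 - 180x^3 + 62x^2 - 8x

Reading degrees in the order [a, b, c, d, e, f, g, h] gives [1, 1, 4, 1, 2, 3, 1, 1]; set D = diag(1, 1, 4, 1, 2, 3, 1, 1) and form L = D - A. L has integer entries, so p(x) = det(xI - L) has integer coefficients. Expanding the determinant yields x^8 - 14x^7 + 74x^6 - 190x^5 + 255x^4 - 180x^3 + 62x^2 - 8x. The coefficient of x^7 equals -trace(L) = -14, matching the sum of degrees. The largest eigenvalue, 5.3234, is at most the vertex count 8.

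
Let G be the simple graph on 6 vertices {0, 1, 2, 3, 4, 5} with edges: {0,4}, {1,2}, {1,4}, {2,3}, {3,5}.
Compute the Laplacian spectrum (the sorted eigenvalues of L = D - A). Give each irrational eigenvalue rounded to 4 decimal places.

Each diagonal entry of L is the vertex degree and each off-diagonal entry is -1 where an edge is present, 0 otherwise; in the order [0, 1, 2, 3, 4, 5] the diagonal is [1, 2, 2, 2, 2, 1]. L is symmetric positive semidefinite, so every eigenvalue is real and nonnegative. The single zero eigenvalue shows the graph is connected. The largest eigenvalue, 3.7321, is at most the vertex count 6.

[0, 0.2679, 1, 2, 3, 3.7321]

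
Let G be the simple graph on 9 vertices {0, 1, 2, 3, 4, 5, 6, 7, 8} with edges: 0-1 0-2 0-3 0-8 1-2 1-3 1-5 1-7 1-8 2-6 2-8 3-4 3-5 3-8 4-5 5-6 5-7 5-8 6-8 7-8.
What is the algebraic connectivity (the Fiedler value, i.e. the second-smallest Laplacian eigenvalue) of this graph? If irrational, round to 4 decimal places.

With the vertex order [0, 1, 2, 3, 4, 5, 6, 7, 8], the degrees are [4, 6, 4, 5, 2, 6, 3, 3, 7], giving D = diag(4, 6, 4, 5, 2, 6, 3, 3, 7) and L = D - A. The sorted Laplacian eigenvalues are [0, 1.7092, 2.6447, 2.9826, 4.6394, 5.6141, 6.8623, 7.4651, 8.0825]; the algebraic connectivity is the second entry, 1.7092. By the matrix-tree theorem the graph has (1/9) * product of the nonzero eigenvalues = 16156 spanning trees. The largest eigenvalue, 8.0825, is at most the vertex count 9.

1.7092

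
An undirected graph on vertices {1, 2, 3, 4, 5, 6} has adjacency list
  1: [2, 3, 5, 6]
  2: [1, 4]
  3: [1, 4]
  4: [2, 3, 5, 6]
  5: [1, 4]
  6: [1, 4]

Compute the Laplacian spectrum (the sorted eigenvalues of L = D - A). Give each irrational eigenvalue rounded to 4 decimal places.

With the vertex order [1, 2, 3, 4, 5, 6], the degrees are [4, 2, 2, 4, 2, 2], giving D = diag(4, 2, 2, 4, 2, 2) and L = D - A. The multiplicity of 0 as a Laplacian eigenvalue equals the number of connected components. The single zero eigenvalue shows the graph is connected. The largest eigenvalue, 6, is at most the vertex count 6. There is one zero in the spectrum, matching the 1 component.

[0, 2, 2, 2, 4, 6]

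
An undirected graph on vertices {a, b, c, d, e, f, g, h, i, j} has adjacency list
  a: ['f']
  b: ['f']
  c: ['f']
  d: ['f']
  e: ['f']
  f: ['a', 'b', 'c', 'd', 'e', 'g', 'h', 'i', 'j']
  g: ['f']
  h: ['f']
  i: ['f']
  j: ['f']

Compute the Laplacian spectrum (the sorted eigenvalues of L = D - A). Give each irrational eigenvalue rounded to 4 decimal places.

With the vertex order [a, b, c, d, e, f, g, h, i, j], the degrees are [1, 1, 1, 1, 1, 9, 1, 1, 1, 1], giving D = diag(1, 1, 1, 1, 1, 9, 1, 1, 1, 1) and L = D - A. L is symmetric positive semidefinite, so every eigenvalue is real and nonnegative. The largest eigenvalue, 10, is at most the vertex count 10.

[0, 1, 1, 1, 1, 1, 1, 1, 1, 10]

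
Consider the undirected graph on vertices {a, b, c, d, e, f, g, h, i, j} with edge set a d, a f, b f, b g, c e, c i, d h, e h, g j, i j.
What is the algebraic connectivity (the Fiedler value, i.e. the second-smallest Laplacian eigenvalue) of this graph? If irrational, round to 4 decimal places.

Each diagonal entry of L is the vertex degree and each off-diagonal entry is -1 where an edge is present, 0 otherwise; in the order [a, b, c, d, e, f, g, h, i, j] the diagonal is [2, 2, 2, 2, 2, 2, 2, 2, 2, 2]. Computing the eigenvalues of L and sorting gives [0, 0.3820, 0.3820, 1.3820, 1.3820, 2.6180, 2.6180, 3.6180, 3.6180, 4]. The Fiedler value lambda_2 = 0.3820 is strictly positive, so the graph is connected.

0.3820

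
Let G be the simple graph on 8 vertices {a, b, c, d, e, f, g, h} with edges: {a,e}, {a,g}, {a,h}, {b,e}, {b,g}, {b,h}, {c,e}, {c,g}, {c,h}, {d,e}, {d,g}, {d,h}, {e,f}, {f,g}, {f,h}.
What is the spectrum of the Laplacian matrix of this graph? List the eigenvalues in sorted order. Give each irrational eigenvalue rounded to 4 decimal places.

Each diagonal entry of L is the vertex degree and each off-diagonal entry is -1 where an edge is present, 0 otherwise; in the order [a, b, c, d, e, f, g, h] the diagonal is [3, 3, 3, 3, 5, 3, 5, 5]. The multiplicity of 0 as a Laplacian eigenvalue equals the number of connected components. There is one zero in the spectrum, matching the 1 component. The largest eigenvalue, 8, is at most the vertex count 8.

[0, 3, 3, 3, 3, 5, 5, 8]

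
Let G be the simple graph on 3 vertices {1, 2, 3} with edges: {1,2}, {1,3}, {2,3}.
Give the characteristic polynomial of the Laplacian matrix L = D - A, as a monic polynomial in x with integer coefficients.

x^3 - 6x^2 + 9x

Each diagonal entry of L is the vertex degree and each off-diagonal entry is -1 where an edge is present, 0 otherwise; in the order [1, 2, 3] the diagonal is [2, 2, 2]. The eigenvalues of L are [0, 3, 3]; the characteristic polynomial is the product of (x - lambda_i), which multiplies out to x^3 - 6x^2 + 9x. Since p(0) = det(-L) = 0, x divides p(x). There is one zero in the spectrum, matching the 1 component. The eigenvalues sum to 6, which equals trace(L) = 2|E|.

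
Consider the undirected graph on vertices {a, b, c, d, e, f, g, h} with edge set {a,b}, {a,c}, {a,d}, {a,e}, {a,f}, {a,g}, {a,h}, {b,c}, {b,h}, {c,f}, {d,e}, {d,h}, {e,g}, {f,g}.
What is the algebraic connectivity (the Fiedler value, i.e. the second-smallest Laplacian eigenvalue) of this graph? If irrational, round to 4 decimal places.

Reading degrees in the order [a, b, c, d, e, f, g, h] gives [7, 3, 3, 3, 3, 3, 3, 3]; set D = diag(7, 3, 3, 3, 3, 3, 3, 3) and form L = D - A. Computing the eigenvalues of L and sorting gives [0, 1.7530, 1.7530, 3.4450, 3.4450, 4.8019, 4.8019, 8]. The Fiedler value lambda_2 = 1.7530 is strictly positive, so the graph is connected. There is one zero in the spectrum, matching the 1 component. The largest eigenvalue, 8, is at most the vertex count 8.

1.7530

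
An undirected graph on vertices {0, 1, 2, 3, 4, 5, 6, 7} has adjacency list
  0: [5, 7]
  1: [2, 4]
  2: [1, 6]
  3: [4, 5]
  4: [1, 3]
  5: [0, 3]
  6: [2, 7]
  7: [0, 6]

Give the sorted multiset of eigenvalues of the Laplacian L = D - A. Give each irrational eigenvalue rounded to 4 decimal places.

Each diagonal entry of L is the vertex degree and each off-diagonal entry is -1 where an edge is present, 0 otherwise; in the order [0, 1, 2, 3, 4, 5, 6, 7] the diagonal is [2, 2, 2, 2, 2, 2, 2, 2]. Since every row of L sums to 0, the all-ones vector is in the kernel and 0 is an eigenvalue. The single zero eigenvalue shows the graph is connected. There is one zero in the spectrum, matching the 1 component.

[0, 0.5858, 0.5858, 2, 2, 3.4142, 3.4142, 4]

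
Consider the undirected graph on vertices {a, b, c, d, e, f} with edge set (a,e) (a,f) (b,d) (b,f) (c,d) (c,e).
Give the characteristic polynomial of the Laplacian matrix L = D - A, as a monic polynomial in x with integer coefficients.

x^6 - 12x^5 + 54x^4 - 112x^3 + 105x^2 - 36x

Each diagonal entry of L is the vertex degree and each off-diagonal entry is -1 where an edge is present, 0 otherwise; in the order [a, b, c, d, e, f] the diagonal is [2, 2, 2, 2, 2, 2]. Computing det(xI - L) by cofactor expansion (or equivalently via sum-over-permutations) gives x^6 - 12x^5 + 54x^4 - 112x^3 + 105x^2 - 36x. Since p(0) = det(-L) = 0, x divides p(x). There is one zero in the spectrum, matching the 1 component.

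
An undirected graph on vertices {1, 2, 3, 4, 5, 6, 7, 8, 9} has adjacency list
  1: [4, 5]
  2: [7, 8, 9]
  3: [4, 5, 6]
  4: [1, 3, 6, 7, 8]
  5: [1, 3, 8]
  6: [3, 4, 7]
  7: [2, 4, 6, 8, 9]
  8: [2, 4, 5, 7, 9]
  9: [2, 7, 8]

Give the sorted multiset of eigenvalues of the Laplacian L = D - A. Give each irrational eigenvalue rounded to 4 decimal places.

[0, 1.1135, 1.8631, 2.8986, 4, 4.2339, 4.7815, 6.2626, 6.8468]

With the vertex order [1, 2, 3, 4, 5, 6, 7, 8, 9], the degrees are [2, 3, 3, 5, 3, 3, 5, 5, 3], giving D = diag(2, 3, 3, 5, 3, 3, 5, 5, 3) and L = D - A. L is symmetric positive semidefinite, so every eigenvalue is real and nonnegative. The single zero eigenvalue shows the graph is connected. The eigenvalues sum to 32, which equals trace(L) = 2|E|.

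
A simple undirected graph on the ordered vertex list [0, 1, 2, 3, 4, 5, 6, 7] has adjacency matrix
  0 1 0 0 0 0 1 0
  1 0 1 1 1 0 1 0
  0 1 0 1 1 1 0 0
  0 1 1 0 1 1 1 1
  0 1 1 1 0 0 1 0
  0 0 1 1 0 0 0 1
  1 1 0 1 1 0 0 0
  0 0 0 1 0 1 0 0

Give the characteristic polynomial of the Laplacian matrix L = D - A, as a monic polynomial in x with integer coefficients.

With the vertex order [0, 1, 2, 3, 4, 5, 6, 7], the degrees are [2, 5, 4, 6, 4, 3, 4, 2], giving D = diag(2, 5, 4, 6, 4, 3, 4, 2) and L = D - A. L has integer entries, so p(x) = det(xI - L) has integer coefficients. Expanding the determinant yields x^8 - 30x^7 + 372x^6 - 2458x^5 + 9280x^4 - 19828x^3 + 21906x^2 - 9464x. The coefficient of x^7 equals -trace(L) = -30, matching the sum of degrees. The largest eigenvalue, 7.1029, is at most the vertex count 8.

x^8 - 30x^7 + 372x^6 - 2458x^5 + 9280x^4 - 19828x^3 + 21906x^2 - 9464x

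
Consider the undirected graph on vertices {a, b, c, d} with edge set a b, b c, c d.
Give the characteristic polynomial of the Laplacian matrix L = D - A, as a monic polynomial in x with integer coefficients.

With the vertex order [a, b, c, d], the degrees are [1, 2, 2, 1], giving D = diag(1, 2, 2, 1) and L = D - A. L has integer entries, so p(x) = det(xI - L) has integer coefficients. Expanding the determinant yields x^4 - 6x^3 + 10x^2 - 4x. Since p(0) = det(-L) = 0, x divides p(x). There is one zero in the spectrum, matching the 1 component.

x^4 - 6x^3 + 10x^2 - 4x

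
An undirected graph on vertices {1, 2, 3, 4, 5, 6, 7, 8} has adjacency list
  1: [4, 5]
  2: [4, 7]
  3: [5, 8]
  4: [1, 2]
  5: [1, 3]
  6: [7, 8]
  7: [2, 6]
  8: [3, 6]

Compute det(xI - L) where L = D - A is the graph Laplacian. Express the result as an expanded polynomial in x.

x^8 - 16x^7 + 104x^6 - 352x^5 + 660x^4 - 672x^3 + 336x^2 - 64x

Each diagonal entry of L is the vertex degree and each off-diagonal entry is -1 where an edge is present, 0 otherwise; in the order [1, 2, 3, 4, 5, 6, 7, 8] the diagonal is [2, 2, 2, 2, 2, 2, 2, 2]. Computing det(xI - L) by cofactor expansion (or equivalently via sum-over-permutations) gives x^8 - 16x^7 + 104x^6 - 352x^5 + 660x^4 - 672x^3 + 336x^2 - 64x. The coefficient of x^7 equals -trace(L) = -16, matching the sum of degrees.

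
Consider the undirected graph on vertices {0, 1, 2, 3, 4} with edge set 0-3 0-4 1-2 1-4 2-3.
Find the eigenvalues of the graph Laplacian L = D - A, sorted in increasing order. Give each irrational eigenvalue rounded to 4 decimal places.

[0, 1.3820, 1.3820, 3.6180, 3.6180]

Reading degrees in the order [0, 1, 2, 3, 4] gives [2, 2, 2, 2, 2]; set D = diag(2, 2, 2, 2, 2) and form L = D - A. Diagonalising L (or applying a numerical eigensolver to the 5x5 matrix) gives the spectrum above. The single zero eigenvalue shows the graph is connected.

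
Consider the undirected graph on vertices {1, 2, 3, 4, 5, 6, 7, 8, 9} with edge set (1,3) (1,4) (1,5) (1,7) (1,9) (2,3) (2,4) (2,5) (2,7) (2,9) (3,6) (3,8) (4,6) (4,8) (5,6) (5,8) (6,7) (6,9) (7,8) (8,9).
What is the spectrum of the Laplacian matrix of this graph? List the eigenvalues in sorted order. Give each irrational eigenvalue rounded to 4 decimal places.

With the vertex order [1, 2, 3, 4, 5, 6, 7, 8, 9], the degrees are [5, 5, 4, 4, 4, 5, 4, 5, 4], giving D = diag(5, 5, 4, 4, 4, 5, 4, 5, 4) and L = D - A. Since every row of L sums to 0, the all-ones vector is in the kernel and 0 is an eigenvalue. The single zero eigenvalue shows the graph is connected. By the matrix-tree theorem the graph has (1/9) * product of the nonzero eigenvalues = 32000 spanning trees. The largest eigenvalue, 9, is at most the vertex count 9.

[0, 4, 4, 4, 4, 5, 5, 5, 9]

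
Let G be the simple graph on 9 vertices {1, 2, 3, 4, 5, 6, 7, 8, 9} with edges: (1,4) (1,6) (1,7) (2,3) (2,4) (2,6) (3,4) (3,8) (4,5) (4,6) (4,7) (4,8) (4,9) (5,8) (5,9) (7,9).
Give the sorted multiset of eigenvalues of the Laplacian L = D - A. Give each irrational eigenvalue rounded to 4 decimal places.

With the vertex order [1, 2, 3, 4, 5, 6, 7, 8, 9], the degrees are [3, 3, 3, 8, 3, 3, 3, 3, 3], giving D = diag(3, 3, 3, 8, 3, 3, 3, 3, 3) and L = D - A. The multiplicity of 0 as a Laplacian eigenvalue equals the number of connected components. The single zero eigenvalue shows the graph is connected. The largest eigenvalue, 9, is at most the vertex count 9. The eigenvalues sum to 32, which equals trace(L) = 2|E|.

[0, 1.5858, 1.5858, 3, 3, 4.4142, 4.4142, 5, 9]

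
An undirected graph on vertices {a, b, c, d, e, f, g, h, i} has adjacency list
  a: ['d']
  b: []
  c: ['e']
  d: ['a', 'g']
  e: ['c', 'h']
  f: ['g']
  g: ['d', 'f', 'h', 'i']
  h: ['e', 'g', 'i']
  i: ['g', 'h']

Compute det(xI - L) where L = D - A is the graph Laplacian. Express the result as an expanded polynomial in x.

With the vertex order [a, b, c, d, e, f, g, h, i], the degrees are [1, 0, 1, 2, 2, 1, 4, 3, 2], giving D = diag(1, 0, 1, 2, 2, 1, 4, 3, 2) and L = D - A. Computing det(xI - L) by cofactor expansion (or equivalently via sum-over-permutations) gives x^9 - 16x^8 + 100x^7 - 312x^6 + 515x^5 - 438x^4 + 173x^3 - 24x^2. The coefficient of x^8 equals -trace(L) = -16, matching the sum of degrees.

x^9 - 16x^8 + 100x^7 - 312x^6 + 515x^5 - 438x^4 + 173x^3 - 24x^2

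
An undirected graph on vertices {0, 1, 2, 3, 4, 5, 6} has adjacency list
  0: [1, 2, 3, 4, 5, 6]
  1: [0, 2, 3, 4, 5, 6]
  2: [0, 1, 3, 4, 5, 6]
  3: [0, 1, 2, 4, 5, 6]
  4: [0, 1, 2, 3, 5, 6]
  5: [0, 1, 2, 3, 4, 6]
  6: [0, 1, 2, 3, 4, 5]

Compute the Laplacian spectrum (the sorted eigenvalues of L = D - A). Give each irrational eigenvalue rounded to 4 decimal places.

With the vertex order [0, 1, 2, 3, 4, 5, 6], the degrees are [6, 6, 6, 6, 6, 6, 6], giving D = diag(6, 6, 6, 6, 6, 6, 6) and L = D - A. L is symmetric positive semidefinite, so every eigenvalue is real and nonnegative. The largest eigenvalue, 7, is at most the vertex count 7. The eigenvalues sum to 42, which equals trace(L) = 2|E|.

[0, 7, 7, 7, 7, 7, 7]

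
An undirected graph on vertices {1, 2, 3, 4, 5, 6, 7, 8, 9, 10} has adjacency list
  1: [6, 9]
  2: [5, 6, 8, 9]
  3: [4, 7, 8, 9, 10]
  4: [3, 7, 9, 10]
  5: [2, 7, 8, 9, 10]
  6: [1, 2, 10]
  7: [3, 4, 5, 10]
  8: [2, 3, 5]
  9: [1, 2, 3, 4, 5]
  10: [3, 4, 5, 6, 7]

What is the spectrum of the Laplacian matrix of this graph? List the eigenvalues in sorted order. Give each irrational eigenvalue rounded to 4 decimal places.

With the vertex order [1, 2, 3, 4, 5, 6, 7, 8, 9, 10], the degrees are [2, 4, 5, 4, 5, 3, 4, 3, 5, 5], giving D = diag(2, 4, 5, 4, 5, 3, 4, 3, 5, 5) and L = D - A. L is symmetric positive semidefinite, so every eigenvalue is real and nonnegative.

[0, 1.3948, 2.2014, 3.0171, 4, 4.3559, 5.5181, 5.6834, 6.2997, 7.5296]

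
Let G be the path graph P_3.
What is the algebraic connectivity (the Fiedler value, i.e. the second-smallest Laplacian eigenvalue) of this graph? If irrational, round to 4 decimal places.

1

The graph has 3 vertices and degree multiset [2, 1, 1]; D is the diagonal matrix of degrees and L = D - A. The sorted Laplacian eigenvalues are [0, 1, 3]; the algebraic connectivity is the second entry, 1. The eigenvalues sum to 4, which equals trace(L) = 2|E|. There is one zero in the spectrum, matching the 1 component.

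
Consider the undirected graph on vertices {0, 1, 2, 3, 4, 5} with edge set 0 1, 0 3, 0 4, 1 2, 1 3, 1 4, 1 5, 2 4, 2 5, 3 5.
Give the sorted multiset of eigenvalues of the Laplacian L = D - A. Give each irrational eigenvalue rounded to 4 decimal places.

Reading degrees in the order [0, 1, 2, 3, 4, 5] gives [3, 5, 3, 3, 3, 3]; set D = diag(3, 5, 3, 3, 3, 3) and form L = D - A. The multiplicity of 0 as a Laplacian eigenvalue equals the number of connected components. The eigenvalues sum to 20, which equals trace(L) = 2|E|.

[0, 2.3820, 2.3820, 4.6180, 4.6180, 6]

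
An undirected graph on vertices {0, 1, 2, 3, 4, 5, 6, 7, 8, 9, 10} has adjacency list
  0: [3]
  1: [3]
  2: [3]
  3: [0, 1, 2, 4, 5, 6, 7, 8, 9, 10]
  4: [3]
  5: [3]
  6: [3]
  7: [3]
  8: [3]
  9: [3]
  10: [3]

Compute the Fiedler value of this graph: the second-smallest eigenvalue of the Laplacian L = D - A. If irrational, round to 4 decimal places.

Reading degrees in the order [0, 1, 2, 3, 4, 5, 6, 7, 8, 9, 10] gives [1, 1, 1, 10, 1, 1, 1, 1, 1, 1, 1]; set D = diag(1, 1, 1, 10, 1, 1, 1, 1, 1, 1, 1) and form L = D - A. Computing the eigenvalues of L and sorting gives [0, 1, 1, 1, 1, 1, 1, 1, 1, 1, 11]. The Fiedler value lambda_2 = 1 is strictly positive, so the graph is connected. The eigenvalues sum to 20, which equals trace(L) = 2|E|.

1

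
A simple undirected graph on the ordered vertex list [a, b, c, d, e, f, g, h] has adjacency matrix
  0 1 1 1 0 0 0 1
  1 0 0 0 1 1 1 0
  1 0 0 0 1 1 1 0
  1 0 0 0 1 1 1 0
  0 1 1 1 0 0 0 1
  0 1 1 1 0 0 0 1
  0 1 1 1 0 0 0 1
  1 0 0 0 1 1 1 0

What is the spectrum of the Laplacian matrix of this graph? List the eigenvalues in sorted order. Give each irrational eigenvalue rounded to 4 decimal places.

With the vertex order [a, b, c, d, e, f, g, h], the degrees are [4, 4, 4, 4, 4, 4, 4, 4], giving D = diag(4, 4, 4, 4, 4, 4, 4, 4) and L = D - A. L is symmetric positive semidefinite, so every eigenvalue is real and nonnegative. The largest eigenvalue, 8, is at most the vertex count 8.

[0, 4, 4, 4, 4, 4, 4, 8]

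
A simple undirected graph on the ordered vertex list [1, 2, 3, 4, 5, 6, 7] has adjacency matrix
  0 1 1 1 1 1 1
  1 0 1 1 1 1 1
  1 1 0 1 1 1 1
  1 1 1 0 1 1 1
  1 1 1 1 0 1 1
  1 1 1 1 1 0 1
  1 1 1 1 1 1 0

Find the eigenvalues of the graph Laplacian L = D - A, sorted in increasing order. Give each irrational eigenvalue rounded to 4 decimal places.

With the vertex order [1, 2, 3, 4, 5, 6, 7], the degrees are [6, 6, 6, 6, 6, 6, 6], giving D = diag(6, 6, 6, 6, 6, 6, 6) and L = D - A. Diagonalising L (or applying a numerical eigensolver to the 7x7 matrix) gives the spectrum above. The single zero eigenvalue shows the graph is connected. By the matrix-tree theorem the graph has (1/7) * product of the nonzero eigenvalues = 16807 spanning trees. The largest eigenvalue, 7, is at most the vertex count 7.

[0, 7, 7, 7, 7, 7, 7]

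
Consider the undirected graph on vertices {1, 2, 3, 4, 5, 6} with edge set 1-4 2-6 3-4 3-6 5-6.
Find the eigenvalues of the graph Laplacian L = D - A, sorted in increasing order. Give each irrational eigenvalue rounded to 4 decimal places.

Reading degrees in the order [1, 2, 3, 4, 5, 6] gives [1, 1, 2, 2, 1, 3]; set D = diag(1, 1, 2, 2, 1, 3) and form L = D - A. Diagonalising L (or applying a numerical eigensolver to the 6x6 matrix) gives the spectrum above. The single zero eigenvalue shows the graph is connected. The largest eigenvalue, 4.2143, is at most the vertex count 6. The eigenvalues sum to 10, which equals trace(L) = 2|E|.

[0, 0.3249, 1, 1.4608, 3, 4.2143]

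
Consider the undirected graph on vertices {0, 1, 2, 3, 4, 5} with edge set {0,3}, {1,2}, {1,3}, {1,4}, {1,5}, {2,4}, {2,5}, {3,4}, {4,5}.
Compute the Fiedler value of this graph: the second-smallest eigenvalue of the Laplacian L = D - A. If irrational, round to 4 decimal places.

0.7639

Reading degrees in the order [0, 1, 2, 3, 4, 5] gives [1, 4, 3, 3, 4, 3]; set D = diag(1, 4, 3, 3, 4, 3) and form L = D - A. The smallest Laplacian eigenvalue is always 0. The next one, lambda_2 = 0.7639, measures how hard the graph is to disconnect: larger values mean better connectivity. The eigenvalues sum to 18, which equals trace(L) = 2|E|. The largest eigenvalue, 5.2361, is at most the vertex count 6.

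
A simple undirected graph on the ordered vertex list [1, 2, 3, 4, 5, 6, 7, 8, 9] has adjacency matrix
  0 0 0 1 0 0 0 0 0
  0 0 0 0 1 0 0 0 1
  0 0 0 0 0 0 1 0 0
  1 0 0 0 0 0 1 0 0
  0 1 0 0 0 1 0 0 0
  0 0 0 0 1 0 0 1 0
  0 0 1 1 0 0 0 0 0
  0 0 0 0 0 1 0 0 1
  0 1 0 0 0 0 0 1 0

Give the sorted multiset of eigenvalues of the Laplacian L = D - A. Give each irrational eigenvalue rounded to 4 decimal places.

Each diagonal entry of L is the vertex degree and each off-diagonal entry is -1 where an edge is present, 0 otherwise; in the order [1, 2, 3, 4, 5, 6, 7, 8, 9] the diagonal is [1, 2, 1, 2, 2, 2, 2, 2, 2]. Since every row of L sums to 0, the all-ones vector is in the kernel and 0 is an eigenvalue. The 2 zero eigenvalues correspond to the 2 connected components. There are 2 zeros in the spectrum, matching the 2 components. The largest eigenvalue, 3.6180, is at most the vertex count 9.

[0, 0, 0.5858, 1.3820, 1.3820, 2, 3.4142, 3.6180, 3.6180]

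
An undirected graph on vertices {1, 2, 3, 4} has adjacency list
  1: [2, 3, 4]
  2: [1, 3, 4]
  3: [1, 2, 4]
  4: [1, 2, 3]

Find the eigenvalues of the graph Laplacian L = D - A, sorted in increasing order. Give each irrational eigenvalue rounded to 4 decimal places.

Each diagonal entry of L is the vertex degree and each off-diagonal entry is -1 where an edge is present, 0 otherwise; in the order [1, 2, 3, 4] the diagonal is [3, 3, 3, 3]. L is symmetric positive semidefinite, so every eigenvalue is real and nonnegative. The eigenvalues sum to 12, which equals trace(L) = 2|E|.

[0, 4, 4, 4]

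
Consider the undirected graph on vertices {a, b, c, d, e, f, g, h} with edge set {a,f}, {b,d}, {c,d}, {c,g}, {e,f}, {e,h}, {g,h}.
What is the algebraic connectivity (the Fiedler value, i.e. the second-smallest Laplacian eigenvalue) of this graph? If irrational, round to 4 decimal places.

Reading degrees in the order [a, b, c, d, e, f, g, h] gives [1, 1, 2, 2, 2, 2, 2, 2]; set D = diag(1, 1, 2, 2, 2, 2, 2, 2) and form L = D - A. The sorted Laplacian eigenvalues are [0, 0.1522, 0.5858, 1.2346, 2, 2.7654, 3.4142, 3.8478]; the algebraic connectivity is the second entry, 0.1522. The eigenvalues sum to 14, which equals trace(L) = 2|E|. There is one zero in the spectrum, matching the 1 component.

0.1522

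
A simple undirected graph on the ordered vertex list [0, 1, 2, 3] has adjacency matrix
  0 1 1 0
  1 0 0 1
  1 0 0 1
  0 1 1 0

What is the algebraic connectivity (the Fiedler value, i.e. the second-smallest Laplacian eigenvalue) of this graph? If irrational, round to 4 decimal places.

With the vertex order [0, 1, 2, 3], the degrees are [2, 2, 2, 2], giving D = diag(2, 2, 2, 2) and L = D - A. The smallest Laplacian eigenvalue is always 0. The next one, lambda_2 = 2, measures how hard the graph is to disconnect: larger values mean better connectivity. By the matrix-tree theorem the graph has (1/4) * product of the nonzero eigenvalues = 4 spanning trees.

2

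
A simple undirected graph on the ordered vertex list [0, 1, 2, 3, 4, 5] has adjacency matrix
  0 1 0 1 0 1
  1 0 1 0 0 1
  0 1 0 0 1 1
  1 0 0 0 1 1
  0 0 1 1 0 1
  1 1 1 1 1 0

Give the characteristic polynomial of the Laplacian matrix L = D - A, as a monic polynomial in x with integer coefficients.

Reading degrees in the order [0, 1, 2, 3, 4, 5] gives [3, 3, 3, 3, 3, 5]; set D = diag(3, 3, 3, 3, 3, 5) and form L = D - A. Computing det(xI - L) by cofactor expansion (or equivalently via sum-over-permutations) gives x^6 - 20x^5 + 155x^4 - 580x^3 + 1045x^2 - 726x. The constant term is 0 because L is singular (the all-ones vector lies in its kernel). By the matrix-tree theorem the graph has (1/6) * product of the nonzero eigenvalues = 121 spanning trees. The largest eigenvalue, 6, is at most the vertex count 6.

x^6 - 20x^5 + 155x^4 - 580x^3 + 1045x^2 - 726x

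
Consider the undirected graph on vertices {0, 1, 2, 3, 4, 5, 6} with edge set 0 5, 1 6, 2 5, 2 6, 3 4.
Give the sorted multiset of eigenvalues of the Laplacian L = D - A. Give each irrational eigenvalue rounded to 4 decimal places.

[0, 0, 0.3820, 1.3820, 2, 2.6180, 3.6180]

Reading degrees in the order [0, 1, 2, 3, 4, 5, 6] gives [1, 1, 2, 1, 1, 2, 2]; set D = diag(1, 1, 2, 1, 1, 2, 2) and form L = D - A. Diagonalising L (or applying a numerical eigensolver to the 7x7 matrix) gives the spectrum above. The 2 zero eigenvalues correspond to the 2 connected components. The eigenvalues sum to 10, which equals trace(L) = 2|E|.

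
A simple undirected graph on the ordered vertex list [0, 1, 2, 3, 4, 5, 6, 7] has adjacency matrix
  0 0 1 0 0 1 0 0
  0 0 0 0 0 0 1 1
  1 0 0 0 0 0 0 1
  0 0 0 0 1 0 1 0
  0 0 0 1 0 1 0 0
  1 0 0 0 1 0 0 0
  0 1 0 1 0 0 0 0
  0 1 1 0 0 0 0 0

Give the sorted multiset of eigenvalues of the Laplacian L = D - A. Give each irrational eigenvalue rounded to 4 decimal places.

Reading degrees in the order [0, 1, 2, 3, 4, 5, 6, 7] gives [2, 2, 2, 2, 2, 2, 2, 2]; set D = diag(2, 2, 2, 2, 2, 2, 2, 2) and form L = D - A. The multiplicity of 0 as a Laplacian eigenvalue equals the number of connected components. The single zero eigenvalue shows the graph is connected. There is one zero in the spectrum, matching the 1 component.

[0, 0.5858, 0.5858, 2, 2, 3.4142, 3.4142, 4]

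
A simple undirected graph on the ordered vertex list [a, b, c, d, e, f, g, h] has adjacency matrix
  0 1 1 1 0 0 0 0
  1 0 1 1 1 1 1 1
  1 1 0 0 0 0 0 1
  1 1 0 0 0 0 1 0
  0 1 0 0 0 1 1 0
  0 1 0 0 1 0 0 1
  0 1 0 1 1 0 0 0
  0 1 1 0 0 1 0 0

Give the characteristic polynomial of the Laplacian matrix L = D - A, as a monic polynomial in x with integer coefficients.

x^8 - 28x^7 + 322x^6 - 1974x^5 + 6965x^4 - 14126x^3 + 15225x^2 - 6728x

Each diagonal entry of L is the vertex degree and each off-diagonal entry is -1 where an edge is present, 0 otherwise; in the order [a, b, c, d, e, f, g, h] the diagonal is [3, 7, 3, 3, 3, 3, 3, 3]. L has integer entries, so p(x) = det(xI - L) has integer coefficients. Expanding the determinant yields x^8 - 28x^7 + 322x^6 - 1974x^5 + 6965x^4 - 14126x^3 + 15225x^2 - 6728x. The coefficient of x^7 equals -trace(L) = -28, matching the sum of degrees. There is one zero in the spectrum, matching the 1 component. By the matrix-tree theorem the graph has (1/8) * product of the nonzero eigenvalues = 841 spanning trees.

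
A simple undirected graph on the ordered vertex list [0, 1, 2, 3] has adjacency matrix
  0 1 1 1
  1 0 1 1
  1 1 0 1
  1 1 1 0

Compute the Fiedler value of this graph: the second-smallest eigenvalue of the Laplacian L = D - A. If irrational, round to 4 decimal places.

Each diagonal entry of L is the vertex degree and each off-diagonal entry is -1 where an edge is present, 0 otherwise; in the order [0, 1, 2, 3] the diagonal is [3, 3, 3, 3]. The smallest Laplacian eigenvalue is always 0. The next one, lambda_2 = 4, measures how hard the graph is to disconnect: larger values mean better connectivity. By the matrix-tree theorem the graph has (1/4) * product of the nonzero eigenvalues = 16 spanning trees. The eigenvalues sum to 12, which equals trace(L) = 2|E|.

4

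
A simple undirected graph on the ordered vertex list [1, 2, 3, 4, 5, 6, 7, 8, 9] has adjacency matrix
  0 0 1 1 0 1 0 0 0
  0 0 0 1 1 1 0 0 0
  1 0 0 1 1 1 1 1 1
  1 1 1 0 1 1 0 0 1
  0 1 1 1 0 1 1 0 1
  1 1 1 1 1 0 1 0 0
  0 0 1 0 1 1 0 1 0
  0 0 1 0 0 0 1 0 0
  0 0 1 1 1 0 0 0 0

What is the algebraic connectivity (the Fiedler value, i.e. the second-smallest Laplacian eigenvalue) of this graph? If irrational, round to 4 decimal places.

1.6146

With the vertex order [1, 2, 3, 4, 5, 6, 7, 8, 9], the degrees are [3, 3, 7, 6, 6, 6, 4, 2, 3], giving D = diag(3, 3, 7, 6, 6, 6, 4, 2, 3) and L = D - A. The sorted Laplacian eigenvalues are [0, 1.6146, 2.7639, 2.8036, 3.9306, 6.2247, 7.2361, 7.2961, 8.1304]; the algebraic connectivity is the second entry, 1.6146. The largest eigenvalue, 8.1304, is at most the vertex count 9.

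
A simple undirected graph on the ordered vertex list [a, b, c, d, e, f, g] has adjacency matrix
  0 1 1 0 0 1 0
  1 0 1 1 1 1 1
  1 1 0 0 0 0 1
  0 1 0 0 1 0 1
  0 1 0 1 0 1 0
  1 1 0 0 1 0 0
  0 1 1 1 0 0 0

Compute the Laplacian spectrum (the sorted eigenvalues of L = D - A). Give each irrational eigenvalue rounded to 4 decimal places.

[0, 2, 2, 4, 4, 5, 7]

Reading degrees in the order [a, b, c, d, e, f, g] gives [3, 6, 3, 3, 3, 3, 3]; set D = diag(3, 6, 3, 3, 3, 3, 3) and form L = D - A. Diagonalising L (or applying a numerical eigensolver to the 7x7 matrix) gives the spectrum above. The single zero eigenvalue shows the graph is connected.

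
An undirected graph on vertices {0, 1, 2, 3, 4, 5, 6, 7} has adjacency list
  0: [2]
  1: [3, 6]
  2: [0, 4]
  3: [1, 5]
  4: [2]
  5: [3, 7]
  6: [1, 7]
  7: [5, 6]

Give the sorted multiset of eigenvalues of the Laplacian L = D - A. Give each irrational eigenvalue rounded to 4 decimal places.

Reading degrees in the order [0, 1, 2, 3, 4, 5, 6, 7] gives [1, 2, 2, 2, 1, 2, 2, 2]; set D = diag(1, 2, 2, 2, 1, 2, 2, 2) and form L = D - A. Diagonalising L (or applying a numerical eigensolver to the 8x8 matrix) gives the spectrum above. The 2 zero eigenvalues correspond to the 2 connected components.

[0, 0, 1, 1.3820, 1.3820, 3, 3.6180, 3.6180]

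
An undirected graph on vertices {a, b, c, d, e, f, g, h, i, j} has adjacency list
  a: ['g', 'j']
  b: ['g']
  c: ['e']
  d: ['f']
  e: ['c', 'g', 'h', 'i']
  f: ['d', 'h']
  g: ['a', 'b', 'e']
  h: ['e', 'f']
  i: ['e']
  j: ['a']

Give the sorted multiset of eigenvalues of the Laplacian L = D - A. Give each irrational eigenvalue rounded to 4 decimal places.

[0, 0.1861, 0.4111, 0.6824, 1, 1.4697, 2.1671, 3.0584, 3.6781, 5.3472]

Reading degrees in the order [a, b, c, d, e, f, g, h, i, j] gives [2, 1, 1, 1, 4, 2, 3, 2, 1, 1]; set D = diag(2, 1, 1, 1, 4, 2, 3, 2, 1, 1) and form L = D - A. Since every row of L sums to 0, the all-ones vector is in the kernel and 0 is an eigenvalue. The single zero eigenvalue shows the graph is connected. There is one zero in the spectrum, matching the 1 component.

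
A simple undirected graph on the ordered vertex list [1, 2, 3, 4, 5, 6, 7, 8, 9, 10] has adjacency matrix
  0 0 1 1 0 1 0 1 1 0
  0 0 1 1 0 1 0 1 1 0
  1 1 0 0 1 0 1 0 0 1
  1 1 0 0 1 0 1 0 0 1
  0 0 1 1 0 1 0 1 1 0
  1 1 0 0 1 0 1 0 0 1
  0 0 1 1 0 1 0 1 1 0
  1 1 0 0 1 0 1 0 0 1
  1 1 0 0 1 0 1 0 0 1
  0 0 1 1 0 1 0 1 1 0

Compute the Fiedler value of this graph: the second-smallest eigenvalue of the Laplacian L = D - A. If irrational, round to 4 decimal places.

Reading degrees in the order [1, 2, 3, 4, 5, 6, 7, 8, 9, 10] gives [5, 5, 5, 5, 5, 5, 5, 5, 5, 5]; set D = diag(5, 5, 5, 5, 5, 5, 5, 5, 5, 5) and form L = D - A. The sorted Laplacian eigenvalues are [0, 5, 5, 5, 5, 5, 5, 5, 5, 10]; the algebraic connectivity is the second entry, 5. The largest eigenvalue, 10, is at most the vertex count 10.

5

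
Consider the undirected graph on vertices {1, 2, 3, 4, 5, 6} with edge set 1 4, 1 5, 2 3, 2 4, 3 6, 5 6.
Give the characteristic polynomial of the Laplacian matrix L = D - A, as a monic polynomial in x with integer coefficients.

Each diagonal entry of L is the vertex degree and each off-diagonal entry is -1 where an edge is present, 0 otherwise; in the order [1, 2, 3, 4, 5, 6] the diagonal is [2, 2, 2, 2, 2, 2]. L has integer entries, so p(x) = det(xI - L) has integer coefficients. Expanding the determinant yields x^6 - 12x^5 + 54x^4 - 112x^3 + 105x^2 - 36x. The coefficient of x^5 equals -trace(L) = -12, matching the sum of degrees. The eigenvalues sum to 12, which equals trace(L) = 2|E|.

x^6 - 12x^5 + 54x^4 - 112x^3 + 105x^2 - 36x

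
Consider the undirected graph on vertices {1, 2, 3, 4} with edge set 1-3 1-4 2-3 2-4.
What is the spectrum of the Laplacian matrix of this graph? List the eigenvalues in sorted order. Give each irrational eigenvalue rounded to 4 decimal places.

Each diagonal entry of L is the vertex degree and each off-diagonal entry is -1 where an edge is present, 0 otherwise; in the order [1, 2, 3, 4] the diagonal is [2, 2, 2, 2]. Since every row of L sums to 0, the all-ones vector is in the kernel and 0 is an eigenvalue. There is one zero in the spectrum, matching the 1 component. By the matrix-tree theorem the graph has (1/4) * product of the nonzero eigenvalues = 4 spanning trees.

[0, 2, 2, 4]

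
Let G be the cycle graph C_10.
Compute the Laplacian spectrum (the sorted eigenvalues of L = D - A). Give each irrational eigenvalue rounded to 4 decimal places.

The graph has 10 vertices and degree multiset [2, 2, 2, 2, 2, 2, 2, 2, 2, 2]; D is the diagonal matrix of degrees and L = D - A. Diagonalising L (or applying a numerical eigensolver to the 10x10 matrix) gives the spectrum above. The single zero eigenvalue shows the graph is connected.

[0, 0.3820, 0.3820, 1.3820, 1.3820, 2.6180, 2.6180, 3.6180, 3.6180, 4]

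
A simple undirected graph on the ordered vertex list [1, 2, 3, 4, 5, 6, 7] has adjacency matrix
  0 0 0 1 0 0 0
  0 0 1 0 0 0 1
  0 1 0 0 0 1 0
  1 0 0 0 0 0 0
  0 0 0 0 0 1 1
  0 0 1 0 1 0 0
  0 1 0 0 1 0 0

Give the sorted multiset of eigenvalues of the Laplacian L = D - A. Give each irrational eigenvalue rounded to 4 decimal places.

Each diagonal entry of L is the vertex degree and each off-diagonal entry is -1 where an edge is present, 0 otherwise; in the order [1, 2, 3, 4, 5, 6, 7] the diagonal is [1, 2, 2, 1, 2, 2, 2]. Since every row of L sums to 0, the all-ones vector is in the kernel and 0 is an eigenvalue. The 2 zero eigenvalues correspond to the 2 connected components. The eigenvalues sum to 12, which equals trace(L) = 2|E|.

[0, 0, 1.3820, 1.3820, 2, 3.6180, 3.6180]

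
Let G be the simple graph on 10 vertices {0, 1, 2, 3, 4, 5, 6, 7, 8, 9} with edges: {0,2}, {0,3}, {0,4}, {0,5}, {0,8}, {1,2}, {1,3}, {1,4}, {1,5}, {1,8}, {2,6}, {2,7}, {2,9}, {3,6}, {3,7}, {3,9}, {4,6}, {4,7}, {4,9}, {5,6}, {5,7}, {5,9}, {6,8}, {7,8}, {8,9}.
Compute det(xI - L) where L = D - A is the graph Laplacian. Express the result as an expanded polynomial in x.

x^10 - 50x^9 + 1100x^8 - 14000x^7 + 113750x^6 - 612500x^5 + 2187500x^4 - 5000000x^3 + 6640625x^2 - 3906250x

With the vertex order [0, 1, 2, 3, 4, 5, 6, 7, 8, 9], the degrees are [5, 5, 5, 5, 5, 5, 5, 5, 5, 5], giving D = diag(5, 5, 5, 5, 5, 5, 5, 5, 5, 5) and L = D - A. The eigenvalues of L are [0, 5, 5, 5, 5, 5, 5, 5, 5, 10]; the characteristic polynomial is the product of (x - lambda_i), which multiplies out to x^10 - 50x^9 + 1100x^8 - 14000x^7 + 113750x^6 - 612500x^5 + 2187500x^4 - 5000000x^3 + 6640625x^2 - 3906250x. Since p(0) = det(-L) = 0, x divides p(x).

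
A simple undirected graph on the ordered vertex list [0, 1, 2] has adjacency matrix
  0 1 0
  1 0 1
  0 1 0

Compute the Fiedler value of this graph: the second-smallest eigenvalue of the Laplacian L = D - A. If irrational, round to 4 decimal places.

With the vertex order [0, 1, 2], the degrees are [1, 2, 1], giving D = diag(1, 2, 1) and L = D - A. The sorted Laplacian eigenvalues are [0, 1, 3]; the algebraic connectivity is the second entry, 1. There is one zero in the spectrum, matching the 1 component.

1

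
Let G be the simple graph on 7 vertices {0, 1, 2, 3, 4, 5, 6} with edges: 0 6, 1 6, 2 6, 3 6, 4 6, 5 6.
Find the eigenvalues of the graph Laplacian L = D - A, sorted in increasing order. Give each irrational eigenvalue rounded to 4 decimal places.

[0, 1, 1, 1, 1, 1, 7]

Reading degrees in the order [0, 1, 2, 3, 4, 5, 6] gives [1, 1, 1, 1, 1, 1, 6]; set D = diag(1, 1, 1, 1, 1, 1, 6) and form L = D - A. The multiplicity of 0 as a Laplacian eigenvalue equals the number of connected components. The single zero eigenvalue shows the graph is connected. There is one zero in the spectrum, matching the 1 component.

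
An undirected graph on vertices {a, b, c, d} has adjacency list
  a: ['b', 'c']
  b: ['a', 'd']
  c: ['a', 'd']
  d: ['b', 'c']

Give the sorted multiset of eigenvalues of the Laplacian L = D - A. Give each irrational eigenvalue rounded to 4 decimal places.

With the vertex order [a, b, c, d], the degrees are [2, 2, 2, 2], giving D = diag(2, 2, 2, 2) and L = D - A. L is symmetric positive semidefinite, so every eigenvalue is real and nonnegative. The single zero eigenvalue shows the graph is connected. By the matrix-tree theorem the graph has (1/4) * product of the nonzero eigenvalues = 4 spanning trees.

[0, 2, 2, 4]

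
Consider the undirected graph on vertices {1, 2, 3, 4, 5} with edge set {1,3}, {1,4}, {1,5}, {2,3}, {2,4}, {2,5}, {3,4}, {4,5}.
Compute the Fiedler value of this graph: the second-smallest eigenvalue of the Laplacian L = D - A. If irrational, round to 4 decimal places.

3

Each diagonal entry of L is the vertex degree and each off-diagonal entry is -1 where an edge is present, 0 otherwise; in the order [1, 2, 3, 4, 5] the diagonal is [3, 3, 3, 4, 3]. The smallest Laplacian eigenvalue is always 0. The next one, lambda_2 = 3, measures how hard the graph is to disconnect: larger values mean better connectivity. The eigenvalues sum to 16, which equals trace(L) = 2|E|.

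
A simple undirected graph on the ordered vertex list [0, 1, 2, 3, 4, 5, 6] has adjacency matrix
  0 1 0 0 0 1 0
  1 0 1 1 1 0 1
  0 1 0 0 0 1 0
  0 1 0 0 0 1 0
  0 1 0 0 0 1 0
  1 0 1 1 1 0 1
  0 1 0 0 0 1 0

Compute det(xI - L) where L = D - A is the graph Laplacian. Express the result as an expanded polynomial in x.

Reading degrees in the order [0, 1, 2, 3, 4, 5, 6] gives [2, 5, 2, 2, 2, 5, 2]; set D = diag(2, 5, 2, 2, 2, 5, 2) and form L = D - A. L has integer entries, so p(x) = det(xI - L) has integer coefficients. Expanding the determinant yields x^7 - 20x^6 + 155x^5 - 600x^4 + 1240x^3 - 1312x^2 + 560x. The constant term is 0 because L is singular (the all-ones vector lies in its kernel). The eigenvalues sum to 20, which equals trace(L) = 2|E|.

x^7 - 20x^6 + 155x^5 - 600x^4 + 1240x^3 - 1312x^2 + 560x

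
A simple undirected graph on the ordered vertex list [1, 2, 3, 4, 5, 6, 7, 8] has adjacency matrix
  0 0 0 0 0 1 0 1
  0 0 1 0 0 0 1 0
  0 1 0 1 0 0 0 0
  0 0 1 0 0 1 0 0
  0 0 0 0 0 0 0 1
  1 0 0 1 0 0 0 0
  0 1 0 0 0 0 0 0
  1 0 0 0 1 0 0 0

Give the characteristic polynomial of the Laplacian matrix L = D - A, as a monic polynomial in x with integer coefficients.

Reading degrees in the order [1, 2, 3, 4, 5, 6, 7, 8] gives [2, 2, 2, 2, 1, 2, 1, 2]; set D = diag(2, 2, 2, 2, 1, 2, 1, 2) and form L = D - A. Computing det(xI - L) by cofactor expansion (or equivalently via sum-over-permutations) gives x^8 - 14x^7 + 78x^6 - 220x^5 + 330x^4 - 252x^3 + 84x^2 - 8x. Since p(0) = det(-L) = 0, x divides p(x). The eigenvalues sum to 14, which equals trace(L) = 2|E|. There is one zero in the spectrum, matching the 1 component.

x^8 - 14x^7 + 78x^6 - 220x^5 + 330x^4 - 252x^3 + 84x^2 - 8x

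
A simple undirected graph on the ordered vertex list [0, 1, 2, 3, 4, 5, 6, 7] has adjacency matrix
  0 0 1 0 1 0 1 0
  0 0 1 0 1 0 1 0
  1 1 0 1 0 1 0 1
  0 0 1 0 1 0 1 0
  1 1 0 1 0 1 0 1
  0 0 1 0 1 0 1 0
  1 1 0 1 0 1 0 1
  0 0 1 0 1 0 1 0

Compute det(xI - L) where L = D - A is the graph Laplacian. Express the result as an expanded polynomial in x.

x^8 - 30x^7 + 375x^6 - 2540x^5 + 10095x^4 - 23598x^3 + 30105x^2 - 16200x

With the vertex order [0, 1, 2, 3, 4, 5, 6, 7], the degrees are [3, 3, 5, 3, 5, 3, 5, 3], giving D = diag(3, 3, 5, 3, 5, 3, 5, 3) and L = D - A. Computing det(xI - L) by cofactor expansion (or equivalently via sum-over-permutations) gives x^8 - 30x^7 + 375x^6 - 2540x^5 + 10095x^4 - 23598x^3 + 30105x^2 - 16200x. The coefficient of x^7 equals -trace(L) = -30, matching the sum of degrees. The largest eigenvalue, 8, is at most the vertex count 8. By the matrix-tree theorem the graph has (1/8) * product of the nonzero eigenvalues = 2025 spanning trees.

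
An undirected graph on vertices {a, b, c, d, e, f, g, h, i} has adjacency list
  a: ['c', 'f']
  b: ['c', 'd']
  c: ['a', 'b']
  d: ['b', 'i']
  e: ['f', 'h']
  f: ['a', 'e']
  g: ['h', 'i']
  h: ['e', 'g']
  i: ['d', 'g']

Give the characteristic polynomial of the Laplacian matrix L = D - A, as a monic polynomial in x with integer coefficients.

x^9 - 18x^8 + 135x^7 - 546x^6 + 1287x^5 - 1782x^4 + 1386x^3 - 540x^2 + 81x

Reading degrees in the order [a, b, c, d, e, f, g, h, i] gives [2, 2, 2, 2, 2, 2, 2, 2, 2]; set D = diag(2, 2, 2, 2, 2, 2, 2, 2, 2) and form L = D - A. Computing det(xI - L) by cofactor expansion (or equivalently via sum-over-permutations) gives x^9 - 18x^8 + 135x^7 - 546x^6 + 1287x^5 - 1782x^4 + 1386x^3 - 540x^2 + 81x. Since p(0) = det(-L) = 0, x divides p(x). The largest eigenvalue, 3.8794, is at most the vertex count 9. The eigenvalues sum to 18, which equals trace(L) = 2|E|.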